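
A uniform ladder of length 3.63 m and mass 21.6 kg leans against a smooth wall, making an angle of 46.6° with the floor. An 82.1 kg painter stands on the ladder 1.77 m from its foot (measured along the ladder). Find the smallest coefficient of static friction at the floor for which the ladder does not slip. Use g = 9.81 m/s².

Choose the foot of the ladder as the axis so the floor normal and friction both act there and drop out.
Ladder weight 21.6×9.81 = 211.9 N acts at 1.815 m along the ladder; its horizontal arm is 1.815·cos46.6° = 1.247 m → τ = 264.2 N·m clockwise.
Painter: 82.1×9.81 = 805.4 N at 1.77 m → arm 1.216 m → τ = 979.4 N·m clockwise.
Wall normal N acts horizontally at the top; its moment arm is the height L sinθ = 3.63·sin46.6° = 2.637 m, counterclockwise.
For rotational equilibrium, N × 2.637 = 1244, so N = 471.7 N.
ΣFx = 0 ⇒ f = N_wall = 471.7 N. ΣFy = 0 ⇒ N_floor = 1017 N.
μ_min = f / N_floor = 471.7 / 1017 = 0.464.

μ_min ≈ 0.464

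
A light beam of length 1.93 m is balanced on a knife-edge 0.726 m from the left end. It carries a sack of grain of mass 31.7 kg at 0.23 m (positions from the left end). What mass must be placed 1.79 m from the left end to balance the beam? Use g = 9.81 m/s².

Choose the knife-edge (at 0.726 m from the left end) as the axis so the support reaction has zero arm there.
Sack of grain: 31.7 × 9.81 = 311 N down at 0.23 m → arm 0.496 m, τ = 311 × 0.496 = 154.3 N·m counterclockwise.
Net moment of known loads = 154.3 N·m counterclockwise.
An unknown mass m at 1.79 m has arm 1.064 m; its moment is m·g·1.064 clockwise.
Στ = 0 ⇒ m × 9.81 × 1.064 = 154.3 ⇒ m = 154.3 / (9.81 × 1.064) = 14.8 kg.

m ≈ 14.8 kg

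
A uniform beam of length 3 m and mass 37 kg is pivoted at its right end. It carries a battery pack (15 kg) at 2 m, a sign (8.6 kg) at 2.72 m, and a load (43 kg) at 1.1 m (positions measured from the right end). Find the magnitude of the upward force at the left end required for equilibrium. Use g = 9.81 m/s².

F ≈ 511 N

Sum moments about the right end (the unknown pivot reaction has zero arm there).
Beam weight: 37 × 9.81 = 363 N down at 1.5 m → arm 1.5 m, τ = 363 × 1.5 = 544.5 N·m counterclockwise.
Battery pack: 15 × 9.81 = 147.2 N down at 2 m → arm 2 m, τ = 147.2 × 2 = 294.4 N·m counterclockwise.
Sign: 8.6 × 9.81 = 84.37 N down at 2.72 m → arm 2.72 m, τ = 84.37 × 2.72 = 229.5 N·m counterclockwise.
Load: 43 × 9.81 = 421.8 N down at 1.1 m → arm 1.1 m, τ = 421.8 × 1.1 = 464 N·m counterclockwise.
Net moment of the loads = 1532 N·m counterclockwise.
The upward force F acts at the left end, arm 3 m, giving F × 3 clockwise.
For rotational equilibrium, F × 3 = 1532, so F = 1532 / 3 = 511 N.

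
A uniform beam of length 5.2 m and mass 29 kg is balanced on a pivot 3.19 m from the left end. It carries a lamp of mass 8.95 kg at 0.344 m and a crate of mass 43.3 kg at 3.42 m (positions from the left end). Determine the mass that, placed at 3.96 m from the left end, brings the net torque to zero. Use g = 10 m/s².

m ≈ 42.4 kg

About the pivot (at 3.19 m from the left end):
Beam weight: 29 × 10 = 290 N down at 2.6 m → arm 0.59 m, τ = 290 × 0.59 = 171.1 N·m counterclockwise.
Lamp: 8.95 × 10 = 89.5 N down at 0.344 m → arm 2.846 m, τ = 89.5 × 2.846 = 254.7 N·m counterclockwise.
Crate: 43.3 × 10 = 433 N down at 3.42 m → arm 0.23 m, τ = 433 × 0.23 = 99.59 N·m clockwise.
Net moment of known loads = 326.2 N·m counterclockwise.
An unknown mass m at 3.96 m has arm 0.77 m; its moment is m·g·0.77 clockwise.
Στ = 0 ⇒ m × 10 × 0.77 = 326.2 ⇒ m = 326.2 / (10 × 0.77) = 42.4 kg.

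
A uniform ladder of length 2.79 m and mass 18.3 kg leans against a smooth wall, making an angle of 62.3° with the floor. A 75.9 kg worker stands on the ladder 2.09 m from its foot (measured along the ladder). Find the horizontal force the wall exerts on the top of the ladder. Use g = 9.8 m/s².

Take moments about the foot of the ladder.
Ladder weight 18.3×9.8 = 179.3 N acts at 1.395 m along the ladder; its horizontal arm is 1.395·cos62.3° = 0.6485 m → τ = 116.3 N·m clockwise.
Worker: 75.9×9.8 = 743.8 N at 2.09 m → arm 0.9715 m → τ = 722.6 N·m clockwise.
Wall normal N acts horizontally at the top; its moment arm is the height L sinθ = 2.79·sin62.3° = 2.47 m, counterclockwise.
Στ = 0 ⇒ N × 2.47 = 838.9 ⇒ N = 340 N.

N_wall ≈ 340 N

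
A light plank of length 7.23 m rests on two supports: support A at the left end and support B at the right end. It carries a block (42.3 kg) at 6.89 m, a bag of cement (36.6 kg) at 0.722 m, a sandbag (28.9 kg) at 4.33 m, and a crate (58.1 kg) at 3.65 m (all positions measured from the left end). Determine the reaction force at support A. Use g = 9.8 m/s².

R_A ≈ 738 N

Taking torques about support B:
Block: 42.3 × 9.8 = 414.5 N down at 6.89 m → arm 0.34 m, τ = 414.5 × 0.34 = 140.9 N·m counterclockwise.
Bag of cement: 36.6 × 9.8 = 358.7 N down at 0.722 m → arm 6.508 m, τ = 358.7 × 6.508 = 2334 N·m counterclockwise.
Sandbag: 28.9 × 9.8 = 283.2 N down at 4.33 m → arm 2.9 m, τ = 283.2 × 2.9 = 821.3 N·m counterclockwise.
Crate: 58.1 × 9.8 = 569.4 N down at 3.65 m → arm 3.58 m, τ = 569.4 × 3.58 = 2038 N·m counterclockwise.
Net load moment about support B = 5334 N·m counterclockwise.
Reaction R at support A is upward at 0 m, arm 7.23 m → moment R × 7.23 clockwise.
Balancing moments: R × 7.23 = 5334, giving R = 738 N.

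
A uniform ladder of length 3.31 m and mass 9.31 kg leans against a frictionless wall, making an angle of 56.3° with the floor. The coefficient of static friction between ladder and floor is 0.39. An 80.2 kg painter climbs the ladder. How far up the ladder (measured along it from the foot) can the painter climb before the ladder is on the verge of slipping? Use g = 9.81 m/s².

Sum moments about the foot of the ladder (the floor normal and friction both act there and drop out).
Ladder weight 9.31×9.81 = 91.33 N acts at 1.655 m along the ladder; its horizontal arm is 1.655·cos56.3° = 0.9183 m → τ = 83.87 N·m clockwise.
Painter weight 80.2×9.81 = 786.8 N at distance d → arm d·cos56.3° → τ = 786.8·d·0.5548 clockwise.
Wall normal N at the top has arm L sinθ = 2.754 m counterclockwise, so Στ = 0 gives N·2.754 = 83.87 + 436.5·d.
ΣFy = 0 ⇒ N_floor = 878.1 N, so the maximum friction is μ_s·N_floor = 0.39×878.1 = 342.5 N. ΣFx = 0 ⇒ N_wall = f, so at the slipping point N = 342.5 N.
Substituting: 342.5×2.754 = 83.87 + 436.5·d ⇒ d = (943.2 − 83.87) / 436.5 = 1.97 m.

d ≈ 1.97 m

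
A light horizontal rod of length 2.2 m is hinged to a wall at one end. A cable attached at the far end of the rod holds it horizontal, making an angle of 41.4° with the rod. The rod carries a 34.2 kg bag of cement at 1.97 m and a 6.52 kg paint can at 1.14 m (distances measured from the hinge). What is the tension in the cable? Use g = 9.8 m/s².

About the hinge:
Bag of cement: 34.2 × 9.8 = 335.2 N down at 1.97 m → arm 1.97 m, τ = 335.2 × 1.97 = 660.3 N·m clockwise.
Paint can: 6.52 × 9.8 = 63.9 N down at 1.14 m → arm 1.14 m, τ = 63.9 × 1.14 = 72.85 N·m clockwise.
Total clockwise load moment = 733.1 N·m.
The cable tension T acts at 2.2 m; only its component perpendicular to the rod, T sinθ, produces torque. sin 41.4° = 0.6613.
Balancing moments: T × 2.2 × 0.6613 = 733.1, giving T = 733.1 / 1.455 = 504 N.

T ≈ 504 N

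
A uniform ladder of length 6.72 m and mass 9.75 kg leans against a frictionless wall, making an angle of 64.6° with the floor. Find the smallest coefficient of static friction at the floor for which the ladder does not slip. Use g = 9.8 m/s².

Taking torques about the foot of the ladder:
Ladder weight 9.75×9.8 = 95.55 N acts at 3.36 m along the ladder; its horizontal arm is 3.36·cos64.6° = 1.441 m → τ = 137.7 N·m clockwise.
Wall normal N acts horizontally at the top; its moment arm is the height L sinθ = 6.72·sin64.6° = 6.07 m, counterclockwise.
Balancing moments: N × 6.07 = 137.7, giving N = 22.69 N.
ΣFx = 0 ⇒ f = N_wall = 22.69 N. ΣFy = 0 ⇒ N_floor = 95.55 N.
μ_min = f / N_floor = 22.69 / 95.55 = 0.237.

μ_min ≈ 0.237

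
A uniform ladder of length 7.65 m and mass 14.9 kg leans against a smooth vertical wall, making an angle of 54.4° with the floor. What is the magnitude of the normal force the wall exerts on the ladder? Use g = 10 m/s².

N_wall ≈ 53.3 N

Choose the foot of the ladder as the axis so the floor normal and friction both act there and drop out.
Ladder weight 14.9×10 = 149 N acts at 3.825 m along the ladder; its horizontal arm is 3.825·cos54.4° = 2.227 m → τ = 331.8 N·m clockwise.
Wall normal N acts horizontally at the top; its moment arm is the height L sinθ = 7.65·sin54.4° = 6.22 m, counterclockwise.
Balancing moments: N × 6.22 = 331.8, giving N = 53.3 N.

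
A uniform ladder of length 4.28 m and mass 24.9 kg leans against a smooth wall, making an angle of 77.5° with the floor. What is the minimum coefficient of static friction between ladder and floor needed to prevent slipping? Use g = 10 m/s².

μ_min ≈ 0.111

Sum moments about the foot of the ladder (the floor normal and friction both act there and drop out).
Ladder weight 24.9×10 = 249 N acts at 2.14 m along the ladder; its horizontal arm is 2.14·cos77.5° = 0.4632 m → τ = 115.3 N·m clockwise.
Wall normal N acts horizontally at the top; its moment arm is the height L sinθ = 4.28·sin77.5° = 4.179 m, counterclockwise.
Στ = 0 ⇒ N × 4.179 = 115.3 ⇒ N = 27.59 N.
ΣFx = 0 ⇒ f = N_wall = 27.59 N. ΣFy = 0 ⇒ N_floor = 249 N.
μ_min = f / N_floor = 27.59 / 249 = 0.111.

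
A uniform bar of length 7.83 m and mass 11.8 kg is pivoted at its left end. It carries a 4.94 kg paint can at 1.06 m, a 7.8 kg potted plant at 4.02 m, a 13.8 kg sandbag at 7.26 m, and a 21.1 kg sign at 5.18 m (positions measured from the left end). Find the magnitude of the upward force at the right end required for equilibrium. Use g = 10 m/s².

F ≈ 373 N

Take moments about the left end.
Beam weight: 11.8 × 10 = 118 N down at 3.915 m → arm 3.915 m, τ = 118 × 3.915 = 462 N·m clockwise.
Paint can: 4.94 × 10 = 49.4 N down at 1.06 m → arm 1.06 m, τ = 49.4 × 1.06 = 52.36 N·m clockwise.
Potted plant: 7.8 × 10 = 78 N down at 4.02 m → arm 4.02 m, τ = 78 × 4.02 = 313.6 N·m clockwise.
Sandbag: 13.8 × 10 = 138 N down at 7.26 m → arm 7.26 m, τ = 138 × 7.26 = 1002 N·m clockwise.
Sign: 21.1 × 10 = 211 N down at 5.18 m → arm 5.18 m, τ = 211 × 5.18 = 1093 N·m clockwise.
Net moment of the loads = 2923 N·m clockwise.
The upward force F acts at the right end, arm 7.83 m, giving F × 7.83 counterclockwise.
Στ = 0 ⇒ F × 7.83 = 2923 ⇒ F = 2923 / 7.83 = 373 N.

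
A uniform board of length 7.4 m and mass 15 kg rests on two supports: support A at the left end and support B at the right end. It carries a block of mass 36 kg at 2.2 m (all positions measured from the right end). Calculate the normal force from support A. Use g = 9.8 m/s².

Take moments about support B.
Beam weight: 15 × 9.8 = 147 N down at 3.7 m → arm 3.7 m, τ = 147 × 3.7 = 543.9 N·m counterclockwise.
Block: 36 × 9.8 = 352.8 N down at 2.2 m → arm 2.2 m, τ = 352.8 × 2.2 = 776.2 N·m counterclockwise.
Net load moment about support B = 1320 N·m counterclockwise.
Reaction R at support A is upward at 7.4 m, arm 7.4 m → moment R × 7.4 clockwise.
Στ = 0 ⇒ R × 7.4 = 1320 ⇒ R = 178 N.

R_A ≈ 178 N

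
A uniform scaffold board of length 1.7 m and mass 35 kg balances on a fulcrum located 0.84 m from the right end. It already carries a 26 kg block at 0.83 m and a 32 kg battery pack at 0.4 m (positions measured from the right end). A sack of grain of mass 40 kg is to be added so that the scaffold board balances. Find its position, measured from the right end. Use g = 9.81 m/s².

Sum moments about the fulcrum (at 0.84 m from the right end) (the support reaction has zero arm there).
Beam weight: 35 × 9.81 = 343.4 N down at 0.85 m → arm 0.01 m, τ = 343.4 × 0.01 = 3.434 N·m counterclockwise.
Block: 26 × 9.81 = 255.1 N down at 0.83 m → arm 0.01 m, τ = 255.1 × 0.01 = 2.551 N·m clockwise.
Battery pack: 32 × 9.81 = 313.9 N down at 0.4 m → arm 0.44 m, τ = 313.9 × 0.44 = 138.1 N·m clockwise.
Net moment of existing loads = 137.2 N·m clockwise.
The sack of grain weighs 40 × 9.81 = 392.4 N and must supply an equal counterclockwise moment, so its lever arm about the fulcrum is 137.2 / 392.4 = 0.35 m.
That puts it at 0.84 + 0.35 = 1.19 m from the right end.

x ≈ 1.19 m from the right end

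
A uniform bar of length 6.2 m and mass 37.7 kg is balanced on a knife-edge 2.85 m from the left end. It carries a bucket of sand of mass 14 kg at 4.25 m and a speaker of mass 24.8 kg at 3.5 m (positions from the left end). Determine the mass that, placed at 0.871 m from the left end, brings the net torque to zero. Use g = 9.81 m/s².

About the knife-edge (at 2.85 m from the left end):
Beam weight: 37.7 × 9.81 = 369.8 N down at 3.1 m → arm 0.25 m, τ = 369.8 × 0.25 = 92.45 N·m clockwise.
Bucket of sand: 14 × 9.81 = 137.3 N down at 4.25 m → arm 1.4 m, τ = 137.3 × 1.4 = 192.2 N·m clockwise.
Speaker: 24.8 × 9.81 = 243.3 N down at 3.5 m → arm 0.65 m, τ = 243.3 × 0.65 = 158.1 N·m clockwise.
Net moment of known loads = 442.8 N·m clockwise.
An unknown mass m at 0.871 m has arm 1.979 m; its moment is m·g·1.979 counterclockwise.
Στ = 0 ⇒ m × 9.81 × 1.979 = 442.8 ⇒ m = 442.8 / (9.81 × 1.979) = 22.8 kg.

m ≈ 22.8 kg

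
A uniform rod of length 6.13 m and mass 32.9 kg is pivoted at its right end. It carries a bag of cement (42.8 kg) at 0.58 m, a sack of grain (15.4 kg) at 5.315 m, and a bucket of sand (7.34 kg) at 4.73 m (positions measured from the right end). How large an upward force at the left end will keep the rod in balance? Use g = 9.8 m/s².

F ≈ 387 N

Taking torques about the right end:
Beam weight: 32.9 × 9.8 = 322.4 N down at 3.065 m → arm 3.065 m, τ = 322.4 × 3.065 = 988.2 N·m counterclockwise.
Bag of cement: 42.8 × 9.8 = 419.4 N down at 0.58 m → arm 0.58 m, τ = 419.4 × 0.58 = 243.3 N·m counterclockwise.
Sack of grain: 15.4 × 9.8 = 150.9 N down at 5.315 m → arm 5.315 m, τ = 150.9 × 5.315 = 802 N·m counterclockwise.
Bucket of sand: 7.34 × 9.8 = 71.93 N down at 4.73 m → arm 4.73 m, τ = 71.93 × 4.73 = 340.2 N·m counterclockwise.
Net moment of the loads = 2374 N·m counterclockwise.
The upward force F acts at the left end, arm 6.13 m, giving F × 6.13 clockwise.
For rotational equilibrium, F × 6.13 = 2374, so F = 2374 / 6.13 = 387 N.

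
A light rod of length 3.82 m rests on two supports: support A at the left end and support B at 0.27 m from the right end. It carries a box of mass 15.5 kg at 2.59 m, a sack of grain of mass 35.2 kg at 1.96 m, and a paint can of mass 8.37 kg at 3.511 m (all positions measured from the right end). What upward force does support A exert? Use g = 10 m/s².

Take moments about support B.
Box: 15.5 × 10 = 155 N down at 2.59 m → arm 2.32 m, τ = 155 × 2.32 = 359.6 N·m counterclockwise.
Sack of grain: 35.2 × 10 = 352 N down at 1.96 m → arm 1.69 m, τ = 352 × 1.69 = 594.9 N·m counterclockwise.
Paint can: 8.37 × 10 = 83.7 N down at 3.511 m → arm 3.241 m, τ = 83.7 × 3.241 = 271.3 N·m counterclockwise.
Net load moment about support B = 1226 N·m counterclockwise.
Reaction R at support A is upward at 3.82 m, arm 3.55 m → moment R × 3.55 clockwise.
Setting net torque to zero: R × 3.55 = 1226 → R = 345 N.

R_A ≈ 345 N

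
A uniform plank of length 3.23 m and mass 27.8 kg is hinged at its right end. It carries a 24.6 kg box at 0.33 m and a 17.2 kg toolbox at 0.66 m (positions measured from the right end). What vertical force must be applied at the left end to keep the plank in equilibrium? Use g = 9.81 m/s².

F ≈ 195 N

Sum moments about the right end (the unknown pivot reaction has zero arm there).
Beam weight: 27.8 × 9.81 = 272.7 N down at 1.615 m → arm 1.615 m, τ = 272.7 × 1.615 = 440.4 N·m counterclockwise.
Box: 24.6 × 9.81 = 241.3 N down at 0.33 m → arm 0.33 m, τ = 241.3 × 0.33 = 79.63 N·m counterclockwise.
Toolbox: 17.2 × 9.81 = 168.7 N down at 0.66 m → arm 0.66 m, τ = 168.7 × 0.66 = 111.3 N·m counterclockwise.
Net moment of the loads = 631.3 N·m counterclockwise.
The upward force F acts at the left end, arm 3.23 m, giving F × 3.23 clockwise.
For rotational equilibrium, F × 3.23 = 631.3, so F = 631.3 / 3.23 = 195 N.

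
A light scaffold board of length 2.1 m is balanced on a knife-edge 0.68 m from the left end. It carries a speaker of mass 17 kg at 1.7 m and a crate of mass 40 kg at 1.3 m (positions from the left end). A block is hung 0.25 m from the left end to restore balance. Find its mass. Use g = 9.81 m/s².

m ≈ 98 kg

Sum moments about the knife-edge (at 0.68 m from the left end) (the support reaction has zero arm there).
Speaker: 17 × 9.81 = 166.8 N down at 1.7 m → arm 1.02 m, τ = 166.8 × 1.02 = 170.1 N·m clockwise.
Crate: 40 × 9.81 = 392.4 N down at 1.3 m → arm 0.62 m, τ = 392.4 × 0.62 = 243.3 N·m clockwise.
Net moment of known loads = 413.4 N·m clockwise.
An unknown mass m at 0.25 m has arm 0.43 m; its moment is m·g·0.43 counterclockwise.
Balancing moments: m × 9.81 × 0.43 = 413.4, giving m = 413.4 / (9.81 × 0.43) = 98 kg.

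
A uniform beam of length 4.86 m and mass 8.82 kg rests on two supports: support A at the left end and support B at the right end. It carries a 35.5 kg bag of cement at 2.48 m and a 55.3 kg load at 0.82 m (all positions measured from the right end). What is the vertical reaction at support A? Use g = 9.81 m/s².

R_A ≈ 313 N

Take moments about support B.
Beam weight: 8.82 × 9.81 = 86.52 N down at 2.43 m → arm 2.43 m, τ = 86.52 × 2.43 = 210.2 N·m counterclockwise.
Bag of cement: 35.5 × 9.81 = 348.3 N down at 2.48 m → arm 2.48 m, τ = 348.3 × 2.48 = 863.8 N·m counterclockwise.
Load: 55.3 × 9.81 = 542.5 N down at 0.82 m → arm 0.82 m, τ = 542.5 × 0.82 = 444.8 N·m counterclockwise.
Net load moment about support B = 1519 N·m counterclockwise.
Reaction R at support A is upward at 4.86 m, arm 4.86 m → moment R × 4.86 clockwise.
Balancing moments: R × 4.86 = 1519, giving R = 313 N.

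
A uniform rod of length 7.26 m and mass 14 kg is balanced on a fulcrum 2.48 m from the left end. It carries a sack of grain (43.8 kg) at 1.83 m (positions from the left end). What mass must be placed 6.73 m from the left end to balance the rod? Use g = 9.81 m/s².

Choose the fulcrum (at 2.48 m from the left end) as the axis so the support reaction has zero arm there.
Beam weight: 14 × 9.81 = 137.3 N down at 3.63 m → arm 1.15 m, τ = 137.3 × 1.15 = 157.9 N·m clockwise.
Sack of grain: 43.8 × 9.81 = 429.7 N down at 1.83 m → arm 0.65 m, τ = 429.7 × 0.65 = 279.3 N·m counterclockwise.
Net moment of known loads = 121.4 N·m counterclockwise.
An unknown mass m at 6.73 m has arm 4.25 m; its moment is m·g·4.25 clockwise.
Στ = 0 ⇒ m × 9.81 × 4.25 = 121.4 ⇒ m = 121.4 / (9.81 × 4.25) = 2.91 kg.

m ≈ 2.91 kg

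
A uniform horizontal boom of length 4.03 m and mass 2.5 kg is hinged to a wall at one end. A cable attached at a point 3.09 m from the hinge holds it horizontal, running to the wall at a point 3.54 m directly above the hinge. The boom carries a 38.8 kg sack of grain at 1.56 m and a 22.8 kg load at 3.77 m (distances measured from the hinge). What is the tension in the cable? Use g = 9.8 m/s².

Sum moments about the hinge (the unknown hinge reaction has zero arm there).
Beam weight: 2.5 × 9.8 = 24.5 N down at 2.015 m → arm 2.015 m, τ = 24.5 × 2.015 = 49.37 N·m clockwise.
Sack of grain: 38.8 × 9.8 = 380.2 N down at 1.56 m → arm 1.56 m, τ = 380.2 × 1.56 = 593.1 N·m clockwise.
Load: 22.8 × 9.8 = 223.4 N down at 3.77 m → arm 3.77 m, τ = 223.4 × 3.77 = 842.2 N·m clockwise.
Total clockwise load moment = 1485 N·m.
The cable tension T acts at 3.09 m; only its component perpendicular to the boom, T sinθ, produces torque. sinθ = h/√(h²+d²) = 3.54/√(3.54²+3.09²) = 0.7534.
Setting net torque to zero: T × 3.09 × 0.7534 = 1485 → T = 1485 / 2.328 = 638 N.

T ≈ 638 N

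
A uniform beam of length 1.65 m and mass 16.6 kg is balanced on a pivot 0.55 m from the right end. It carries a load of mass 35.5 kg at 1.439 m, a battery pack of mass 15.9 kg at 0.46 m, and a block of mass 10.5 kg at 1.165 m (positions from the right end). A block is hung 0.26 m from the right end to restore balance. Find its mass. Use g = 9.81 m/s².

Taking torques about the pivot (at 0.55 m from the right end):
Beam weight: 16.6 × 9.81 = 162.8 N down at 0.825 m → arm 0.275 m, τ = 162.8 × 0.275 = 44.77 N·m counterclockwise.
Load: 35.5 × 9.81 = 348.3 N down at 1.439 m → arm 0.889 m, τ = 348.3 × 0.889 = 309.6 N·m counterclockwise.
Battery pack: 15.9 × 9.81 = 156 N down at 0.46 m → arm 0.09 m, τ = 156 × 0.09 = 14.04 N·m clockwise.
Block: 10.5 × 9.81 = 103 N down at 1.165 m → arm 0.615 m, τ = 103 × 0.615 = 63.34 N·m counterclockwise.
Net moment of known loads = 403.7 N·m counterclockwise.
An unknown mass m at 0.26 m has arm 0.29 m; its moment is m·g·0.29 clockwise.
For rotational equilibrium, m × 9.81 × 0.29 = 403.7, so m = 403.7 / (9.81 × 0.29) = 142 kg.

m ≈ 142 kg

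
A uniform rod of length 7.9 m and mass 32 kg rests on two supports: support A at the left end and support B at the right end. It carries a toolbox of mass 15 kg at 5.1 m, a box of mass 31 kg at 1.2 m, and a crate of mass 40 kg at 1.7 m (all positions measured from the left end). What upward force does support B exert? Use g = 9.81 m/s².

Choose support A as the axis so its reaction then has zero moment arm.
Beam weight: 32 × 9.81 = 313.9 N down at 3.95 m → arm 3.95 m, τ = 313.9 × 3.95 = 1240 N·m clockwise.
Toolbox: 15 × 9.81 = 147.2 N down at 5.1 m → arm 5.1 m, τ = 147.2 × 5.1 = 750.7 N·m clockwise.
Box: 31 × 9.81 = 304.1 N down at 1.2 m → arm 1.2 m, τ = 304.1 × 1.2 = 364.9 N·m clockwise.
Crate: 40 × 9.81 = 392.4 N down at 1.7 m → arm 1.7 m, τ = 392.4 × 1.7 = 667.1 N·m clockwise.
Net load moment about support A = 3023 N·m clockwise.
Reaction R at support B is upward at 7.9 m, arm 7.9 m → moment R × 7.9 counterclockwise.
Balancing moments: R × 7.9 = 3023, giving R = 383 N.

R_B ≈ 383 N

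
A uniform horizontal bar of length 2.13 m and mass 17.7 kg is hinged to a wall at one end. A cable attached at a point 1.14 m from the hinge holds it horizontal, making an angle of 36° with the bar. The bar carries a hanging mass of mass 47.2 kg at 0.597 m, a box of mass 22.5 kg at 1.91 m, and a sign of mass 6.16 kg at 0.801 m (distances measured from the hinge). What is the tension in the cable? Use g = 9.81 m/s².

Take moments about the hinge.
Beam weight: 17.7 × 9.81 = 173.6 N down at 1.065 m → arm 1.065 m, τ = 173.6 × 1.065 = 184.9 N·m clockwise.
Hanging mass: 47.2 × 9.81 = 463 N down at 0.597 m → arm 0.597 m, τ = 463 × 0.597 = 276.4 N·m clockwise.
Box: 22.5 × 9.81 = 220.7 N down at 1.91 m → arm 1.91 m, τ = 220.7 × 1.91 = 421.5 N·m clockwise.
Sign: 6.16 × 9.81 = 60.43 N down at 0.801 m → arm 0.801 m, τ = 60.43 × 0.801 = 48.4 N·m clockwise.
Total clockwise load moment = 931.2 N·m.
The cable tension T acts at 1.14 m; only its component perpendicular to the bar, T sinθ, produces torque. sin 36° = 0.5878.
For rotational equilibrium, T × 1.14 × 0.5878 = 931.2, so T = 931.2 / 0.6701 = 1390 N.

T ≈ 1390 N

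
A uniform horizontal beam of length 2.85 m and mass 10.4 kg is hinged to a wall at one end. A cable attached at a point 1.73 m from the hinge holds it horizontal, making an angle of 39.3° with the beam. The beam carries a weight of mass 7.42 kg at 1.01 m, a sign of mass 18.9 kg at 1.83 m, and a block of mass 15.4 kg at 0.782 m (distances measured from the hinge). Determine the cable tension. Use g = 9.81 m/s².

T ≈ 617 N

About the hinge:
Beam weight: 10.4 × 9.81 = 102 N down at 1.425 m → arm 1.425 m, τ = 102 × 1.425 = 145.3 N·m clockwise.
Weight: 7.42 × 9.81 = 72.79 N down at 1.01 m → arm 1.01 m, τ = 72.79 × 1.01 = 73.52 N·m clockwise.
Sign: 18.9 × 9.81 = 185.4 N down at 1.83 m → arm 1.83 m, τ = 185.4 × 1.83 = 339.3 N·m clockwise.
Block: 15.4 × 9.81 = 151.1 N down at 0.782 m → arm 0.782 m, τ = 151.1 × 0.782 = 118.2 N·m clockwise.
Total clockwise load moment = 676.3 N·m.
The cable tension T acts at 1.73 m; only its component perpendicular to the beam, T sinθ, produces torque. sin 39.3° = 0.6334.
Setting net torque to zero: T × 1.73 × 0.6334 = 676.3 → T = 676.3 / 1.096 = 617 N.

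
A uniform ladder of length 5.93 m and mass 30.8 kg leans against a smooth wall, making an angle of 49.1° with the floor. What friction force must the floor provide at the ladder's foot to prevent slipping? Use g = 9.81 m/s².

Take moments about the foot of the ladder.
Ladder weight 30.8×9.81 = 302.1 N acts at 2.965 m along the ladder; its horizontal arm is 2.965·cos49.1° = 1.941 m → τ = 586.4 N·m clockwise.
Wall normal N acts horizontally at the top; its moment arm is the height L sinθ = 5.93·sin49.1° = 4.482 m, counterclockwise.
Setting net torque to zero: N × 4.482 = 586.4 → N = 131 N.
ΣFx = 0: friction at the foot balances the wall's push, so f = N_wall = 131 N.

f ≈ 131 N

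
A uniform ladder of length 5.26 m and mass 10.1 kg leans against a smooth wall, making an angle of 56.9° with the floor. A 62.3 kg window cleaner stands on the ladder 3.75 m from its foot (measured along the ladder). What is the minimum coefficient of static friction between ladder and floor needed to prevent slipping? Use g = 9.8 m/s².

Sum moments about the foot of the ladder (the floor normal and friction both act there and drop out).
Ladder weight 10.1×9.8 = 98.98 N acts at 2.63 m along the ladder; its horizontal arm is 2.63·cos56.9° = 1.436 m → τ = 142.1 N·m clockwise.
Window cleaner: 62.3×9.8 = 610.5 N at 3.75 m → arm 2.048 m → τ = 1250 N·m clockwise.
Wall normal N acts horizontally at the top; its moment arm is the height L sinθ = 5.26·sin56.9° = 4.406 m, counterclockwise.
For rotational equilibrium, N × 4.406 = 1392, so N = 315.9 N.
ΣFx = 0 ⇒ f = N_wall = 315.9 N. ΣFy = 0 ⇒ N_floor = 709.5 N.
μ_min = f / N_floor = 315.9 / 709.5 = 0.445.

μ_min ≈ 0.445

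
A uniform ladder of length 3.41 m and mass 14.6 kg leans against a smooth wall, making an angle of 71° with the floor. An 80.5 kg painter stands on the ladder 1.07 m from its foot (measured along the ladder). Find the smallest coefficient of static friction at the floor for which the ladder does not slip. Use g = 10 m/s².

Choose the foot of the ladder as the axis so the floor normal and friction both act there and drop out.
Ladder weight 14.6×10 = 146 N acts at 1.705 m along the ladder; its horizontal arm is 1.705·cos71° = 0.5551 m → τ = 81.04 N·m clockwise.
Painter: 80.5×10 = 805 N at 1.07 m → arm 0.3484 m → τ = 280.5 N·m clockwise.
Wall normal N acts horizontally at the top; its moment arm is the height L sinθ = 3.41·sin71° = 3.224 m, counterclockwise.
For rotational equilibrium, N × 3.224 = 361.5, so N = 112.1 N.
ΣFx = 0 ⇒ f = N_wall = 112.1 N. ΣFy = 0 ⇒ N_floor = 951 N.
μ_min = f / N_floor = 112.1 / 951 = 0.118.

μ_min ≈ 0.118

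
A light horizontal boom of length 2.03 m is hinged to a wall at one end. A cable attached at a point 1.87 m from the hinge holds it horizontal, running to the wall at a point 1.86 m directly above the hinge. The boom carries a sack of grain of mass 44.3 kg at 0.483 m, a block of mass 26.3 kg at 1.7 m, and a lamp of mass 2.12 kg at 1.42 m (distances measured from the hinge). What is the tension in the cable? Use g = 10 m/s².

T ≈ 524 N

Take moments about the hinge.
Sack of grain: 44.3 × 10 = 443 N down at 0.483 m → arm 0.483 m, τ = 443 × 0.483 = 214 N·m clockwise.
Block: 26.3 × 10 = 263 N down at 1.7 m → arm 1.7 m, τ = 263 × 1.7 = 447.1 N·m clockwise.
Lamp: 2.12 × 10 = 21.2 N down at 1.42 m → arm 1.42 m, τ = 21.2 × 1.42 = 30.1 N·m clockwise.
Total clockwise load moment = 691.2 N·m.
The cable tension T acts at 1.87 m; only its component perpendicular to the boom, T sinθ, produces torque. sinθ = h/√(h²+d²) = 1.86/√(1.86²+1.87²) = 0.7052.
Setting net torque to zero: T × 1.87 × 0.7052 = 691.2 → T = 691.2 / 1.319 = 524 N.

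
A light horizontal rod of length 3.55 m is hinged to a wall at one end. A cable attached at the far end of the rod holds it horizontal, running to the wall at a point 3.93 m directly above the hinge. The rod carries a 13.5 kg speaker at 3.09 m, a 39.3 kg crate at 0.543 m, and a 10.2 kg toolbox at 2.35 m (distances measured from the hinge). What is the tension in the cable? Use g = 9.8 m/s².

About the hinge:
Speaker: 13.5 × 9.8 = 132.3 N down at 3.09 m → arm 3.09 m, τ = 132.3 × 3.09 = 408.8 N·m clockwise.
Crate: 39.3 × 9.8 = 385.1 N down at 0.543 m → arm 0.543 m, τ = 385.1 × 0.543 = 209.1 N·m clockwise.
Toolbox: 10.2 × 9.8 = 99.96 N down at 2.35 m → arm 2.35 m, τ = 99.96 × 2.35 = 234.9 N·m clockwise.
Total clockwise load moment = 852.8 N·m.
The cable tension T acts at 3.55 m; only its component perpendicular to the rod, T sinθ, produces torque. sinθ = h/√(h²+d²) = 3.93/√(3.93²+3.55²) = 0.7421.
Στ = 0 ⇒ T × 3.55 × 0.7421 = 852.8 ⇒ T = 852.8 / 2.634 = 324 N.

T ≈ 324 N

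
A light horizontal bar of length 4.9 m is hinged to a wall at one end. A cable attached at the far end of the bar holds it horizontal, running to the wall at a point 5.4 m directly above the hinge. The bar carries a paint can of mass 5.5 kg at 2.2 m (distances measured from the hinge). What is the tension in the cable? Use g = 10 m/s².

T ≈ 33.3 N

Choose the hinge as the axis so the unknown hinge reaction has zero arm there.
Paint can: 5.5 × 10 = 55 N down at 2.2 m → arm 2.2 m, τ = 55 × 2.2 = 121 N·m clockwise.
Total clockwise load moment = 121 N·m.
The cable tension T acts at 4.9 m; only its component perpendicular to the bar, T sinθ, produces torque. sinθ = h/√(h²+d²) = 5.4/√(5.4²+4.9²) = 0.7406.
Στ = 0 ⇒ T × 4.9 × 0.7406 = 121 ⇒ T = 121 / 3.629 = 33.3 N.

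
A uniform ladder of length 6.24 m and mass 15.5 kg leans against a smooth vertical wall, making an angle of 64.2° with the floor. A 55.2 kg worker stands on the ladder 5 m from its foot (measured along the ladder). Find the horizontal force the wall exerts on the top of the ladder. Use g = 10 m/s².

Taking torques about the foot of the ladder:
Ladder weight 15.5×10 = 155 N acts at 3.12 m along the ladder; its horizontal arm is 3.12·cos64.2° = 1.358 m → τ = 210.5 N·m clockwise.
Worker: 55.2×10 = 552 N at 5 m → arm 2.176 m → τ = 1201 N·m clockwise.
Wall normal N acts horizontally at the top; its moment arm is the height L sinθ = 6.24·sin64.2° = 5.618 m, counterclockwise.
Στ = 0 ⇒ N × 5.618 = 1412 ⇒ N = 251 N.

N_wall ≈ 251 N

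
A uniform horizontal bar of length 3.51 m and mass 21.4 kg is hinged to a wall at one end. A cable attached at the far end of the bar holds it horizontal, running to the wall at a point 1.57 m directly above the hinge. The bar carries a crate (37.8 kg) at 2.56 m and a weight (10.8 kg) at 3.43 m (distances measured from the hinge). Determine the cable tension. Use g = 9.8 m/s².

T ≈ 1170 N

Choose the hinge as the axis so the unknown hinge reaction has zero arm there.
Beam weight: 21.4 × 9.8 = 209.7 N down at 1.755 m → arm 1.755 m, τ = 209.7 × 1.755 = 368 N·m clockwise.
Crate: 37.8 × 9.8 = 370.4 N down at 2.56 m → arm 2.56 m, τ = 370.4 × 2.56 = 948.2 N·m clockwise.
Weight: 10.8 × 9.8 = 105.8 N down at 3.43 m → arm 3.43 m, τ = 105.8 × 3.43 = 362.9 N·m clockwise.
Total clockwise load moment = 1679 N·m.
The cable tension T acts at 3.51 m; only its component perpendicular to the bar, T sinθ, produces torque. sinθ = h/√(h²+d²) = 1.57/√(1.57²+3.51²) = 0.4083.
Στ = 0 ⇒ T × 3.51 × 0.4083 = 1679 ⇒ T = 1679 / 1.433 = 1170 N.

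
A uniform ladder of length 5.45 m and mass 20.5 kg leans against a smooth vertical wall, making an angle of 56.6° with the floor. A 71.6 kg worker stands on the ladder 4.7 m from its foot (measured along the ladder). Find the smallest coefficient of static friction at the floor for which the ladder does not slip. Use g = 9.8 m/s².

μ_min ≈ 0.515

Take moments about the foot of the ladder.
Ladder weight 20.5×9.8 = 200.9 N acts at 2.725 m along the ladder; its horizontal arm is 2.725·cos56.6° = 1.5 m → τ = 301.4 N·m clockwise.
Worker: 71.6×9.8 = 701.7 N at 4.7 m → arm 2.587 m → τ = 1815 N·m clockwise.
Wall normal N acts horizontally at the top; its moment arm is the height L sinθ = 5.45·sin56.6° = 4.55 m, counterclockwise.
Setting net torque to zero: N × 4.55 = 2116 → N = 465.1 N.
ΣFx = 0 ⇒ f = N_wall = 465.1 N. ΣFy = 0 ⇒ N_floor = 902.6 N.
μ_min = f / N_floor = 465.1 / 902.6 = 0.515.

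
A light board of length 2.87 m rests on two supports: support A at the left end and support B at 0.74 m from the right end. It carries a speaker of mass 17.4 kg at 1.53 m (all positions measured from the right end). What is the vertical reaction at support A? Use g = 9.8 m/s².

Taking torques about support B:
Speaker: 17.4 × 9.8 = 170.5 N down at 1.53 m → arm 0.79 m, τ = 170.5 × 0.79 = 134.7 N·m counterclockwise.
Net load moment about support B = 134.7 N·m counterclockwise.
Reaction R at support A is upward at 2.87 m, arm 2.13 m → moment R × 2.13 clockwise.
For rotational equilibrium, R × 2.13 = 134.7, so R = 63.2 N.

R_A ≈ 63.2 N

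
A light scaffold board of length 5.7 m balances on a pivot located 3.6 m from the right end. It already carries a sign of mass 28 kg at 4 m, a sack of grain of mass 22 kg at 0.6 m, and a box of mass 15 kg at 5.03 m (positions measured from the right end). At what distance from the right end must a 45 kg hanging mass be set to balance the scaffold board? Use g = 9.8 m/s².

About the pivot (at 3.6 m from the right end):
Sign: 28 × 9.8 = 274.4 N down at 4 m → arm 0.4 m, τ = 274.4 × 0.4 = 109.8 N·m counterclockwise.
Sack of grain: 22 × 9.8 = 215.6 N down at 0.6 m → arm 3 m, τ = 215.6 × 3 = 646.8 N·m clockwise.
Box: 15 × 9.8 = 147 N down at 5.03 m → arm 1.43 m, τ = 147 × 1.43 = 210.2 N·m counterclockwise.
Net moment of existing loads = 326.8 N·m clockwise.
The hanging mass weighs 45 × 9.8 = 441 N and must supply an equal counterclockwise moment, so its lever arm about the pivot is 326.8 / 441 = 0.741 m.
That puts it at 3.6 + 0.741 = 4.34 m from the right end.

x ≈ 4.34 m from the right end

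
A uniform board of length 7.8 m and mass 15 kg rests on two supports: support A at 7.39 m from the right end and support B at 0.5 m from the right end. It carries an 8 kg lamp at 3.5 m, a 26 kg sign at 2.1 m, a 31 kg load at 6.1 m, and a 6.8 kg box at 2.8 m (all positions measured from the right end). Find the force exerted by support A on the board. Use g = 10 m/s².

R_A ≈ 444 N

Sum moments about support B (its reaction then has zero moment arm).
Beam weight: 15 × 10 = 150 N down at 3.9 m → arm 3.4 m, τ = 150 × 3.4 = 510 N·m counterclockwise.
Lamp: 8 × 10 = 80 N down at 3.5 m → arm 3 m, τ = 80 × 3 = 240 N·m counterclockwise.
Sign: 26 × 10 = 260 N down at 2.1 m → arm 1.6 m, τ = 260 × 1.6 = 416 N·m counterclockwise.
Load: 31 × 10 = 310 N down at 6.1 m → arm 5.6 m, τ = 310 × 5.6 = 1736 N·m counterclockwise.
Box: 6.8 × 10 = 68 N down at 2.8 m → arm 2.3 m, τ = 68 × 2.3 = 156.4 N·m counterclockwise.
Net load moment about support B = 3058 N·m counterclockwise.
Reaction R at support A is upward at 7.39 m, arm 6.89 m → moment R × 6.89 clockwise.
Balancing moments: R × 6.89 = 3058, giving R = 444 N.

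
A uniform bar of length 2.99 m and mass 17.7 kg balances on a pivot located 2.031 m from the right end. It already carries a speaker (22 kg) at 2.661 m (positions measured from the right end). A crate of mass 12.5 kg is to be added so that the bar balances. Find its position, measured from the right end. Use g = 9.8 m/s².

x ≈ 1.68 m from the right end

About the pivot (at 2.031 m from the right end):
Beam weight: 17.7 × 9.8 = 173.5 N down at 1.495 m → arm 0.536 m, τ = 173.5 × 0.536 = 93 N·m clockwise.
Speaker: 22 × 9.8 = 215.6 N down at 2.661 m → arm 0.63 m, τ = 215.6 × 0.63 = 135.8 N·m counterclockwise.
Net moment of existing loads = 42.8 N·m counterclockwise.
The crate weighs 12.5 × 9.8 = 122.5 N and must supply an equal clockwise moment, so its lever arm about the pivot is 42.8 / 122.5 = 0.349 m.
That puts it at 2.031 − 0.349 = 1.68 m from the right end.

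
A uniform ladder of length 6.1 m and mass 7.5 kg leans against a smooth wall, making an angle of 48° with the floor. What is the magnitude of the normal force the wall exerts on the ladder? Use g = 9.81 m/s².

N_wall ≈ 33.1 N

Sum moments about the foot of the ladder (the floor normal and friction both act there and drop out).
Ladder weight 7.5×9.81 = 73.58 N acts at 3.05 m along the ladder; its horizontal arm is 3.05·cos48° = 2.041 m → τ = 150.2 N·m clockwise.
Wall normal N acts horizontally at the top; its moment arm is the height L sinθ = 6.1·sin48° = 4.533 m, counterclockwise.
For rotational equilibrium, N × 4.533 = 150.2, so N = 33.1 N.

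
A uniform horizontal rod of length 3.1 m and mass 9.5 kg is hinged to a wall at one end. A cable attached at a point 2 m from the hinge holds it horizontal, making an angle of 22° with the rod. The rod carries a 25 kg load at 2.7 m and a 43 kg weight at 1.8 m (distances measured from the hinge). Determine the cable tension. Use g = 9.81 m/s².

Taking torques about the hinge:
Beam weight: 9.5 × 9.81 = 93.2 N down at 1.55 m → arm 1.55 m, τ = 93.2 × 1.55 = 144.5 N·m clockwise.
Load: 25 × 9.81 = 245.2 N down at 2.7 m → arm 2.7 m, τ = 245.2 × 2.7 = 662 N·m clockwise.
Weight: 43 × 9.81 = 421.8 N down at 1.8 m → arm 1.8 m, τ = 421.8 × 1.8 = 759.2 N·m clockwise.
Total clockwise load moment = 1566 N·m.
The cable tension T acts at 2 m; only its component perpendicular to the rod, T sinθ, produces torque. sin 22° = 0.3746.
Setting net torque to zero: T × 2 × 0.3746 = 1566 → T = 1566 / 0.7492 = 2090 N.

T ≈ 2090 N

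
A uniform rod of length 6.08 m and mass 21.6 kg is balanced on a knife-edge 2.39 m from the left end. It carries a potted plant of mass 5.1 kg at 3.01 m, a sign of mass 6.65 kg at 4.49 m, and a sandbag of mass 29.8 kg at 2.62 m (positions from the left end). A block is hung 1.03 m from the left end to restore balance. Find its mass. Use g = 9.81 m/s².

Sum moments about the knife-edge (at 2.39 m from the left end) (the support reaction has zero arm there).
Beam weight: 21.6 × 9.81 = 211.9 N down at 3.04 m → arm 0.65 m, τ = 211.9 × 0.65 = 137.7 N·m clockwise.
Potted plant: 5.1 × 9.81 = 50.03 N down at 3.01 m → arm 0.62 m, τ = 50.03 × 0.62 = 31.02 N·m clockwise.
Sign: 6.65 × 9.81 = 65.24 N down at 4.49 m → arm 2.1 m, τ = 65.24 × 2.1 = 137 N·m clockwise.
Sandbag: 29.8 × 9.81 = 292.3 N down at 2.62 m → arm 0.23 m, τ = 292.3 × 0.23 = 67.23 N·m clockwise.
Net moment of known loads = 373 N·m clockwise.
An unknown mass m at 1.03 m has arm 1.36 m; its moment is m·g·1.36 counterclockwise.
For rotational equilibrium, m × 9.81 × 1.36 = 373, so m = 373 / (9.81 × 1.36) = 28 kg.

m ≈ 28 kg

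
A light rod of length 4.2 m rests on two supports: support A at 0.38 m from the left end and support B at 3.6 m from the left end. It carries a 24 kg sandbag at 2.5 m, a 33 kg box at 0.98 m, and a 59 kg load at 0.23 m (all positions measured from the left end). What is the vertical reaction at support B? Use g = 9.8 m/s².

R_B ≈ 188 N

Taking torques about support A:
Sandbag: 24 × 9.8 = 235.2 N down at 2.5 m → arm 2.12 m, τ = 235.2 × 2.12 = 498.6 N·m clockwise.
Box: 33 × 9.8 = 323.4 N down at 0.98 m → arm 0.6 m, τ = 323.4 × 0.6 = 194 N·m clockwise.
Load: 59 × 9.8 = 578.2 N down at 0.23 m → arm 0.15 m, τ = 578.2 × 0.15 = 86.73 N·m counterclockwise.
Net load moment about support A = 605.9 N·m clockwise.
Reaction R at support B is upward at 3.6 m, arm 3.22 m → moment R × 3.22 counterclockwise.
For rotational equilibrium, R × 3.22 = 605.9, so R = 188 N.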